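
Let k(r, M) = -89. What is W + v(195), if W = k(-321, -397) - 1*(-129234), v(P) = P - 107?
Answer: 129233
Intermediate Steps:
v(P) = -107 + P
W = 129145 (W = -89 - 1*(-129234) = -89 + 129234 = 129145)
W + v(195) = 129145 + (-107 + 195) = 129145 + 88 = 129233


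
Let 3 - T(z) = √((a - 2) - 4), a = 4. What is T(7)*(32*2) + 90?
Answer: 282 - 64*I*√2 ≈ 282.0 - 90.51*I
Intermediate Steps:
T(z) = 3 - I*√2 (T(z) = 3 - √((4 - 2) - 4) = 3 - √(2 - 4) = 3 - √(-2) = 3 - I*√2)
T(7)*(32*2) + 90 = (3 - I*√2)*(32*2) + 90 = (3 - I*√2)*64 + 90 = (192 - 64*I*√2) + 90 = 282 - 64*I*√2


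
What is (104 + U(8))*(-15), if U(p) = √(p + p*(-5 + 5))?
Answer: -1560 - 30*√2 ≈ -1602.4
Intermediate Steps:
U(p) = √p (U(p) = √(p + p*0) = √(p + 0) = √p)
(104 + U(8))*(-15) = (104 + √8)*(-15) = (104 + 2*√2)*(-15) = -1560 - 30*√2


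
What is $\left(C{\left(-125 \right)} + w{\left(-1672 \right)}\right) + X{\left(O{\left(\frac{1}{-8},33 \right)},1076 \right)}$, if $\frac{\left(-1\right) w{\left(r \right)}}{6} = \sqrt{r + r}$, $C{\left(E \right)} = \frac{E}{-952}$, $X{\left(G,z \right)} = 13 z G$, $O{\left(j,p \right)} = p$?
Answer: $\frac{439447133}{952} - 24 i \sqrt{209} \approx 4.616 \cdot 10^{5} - 346.96 i$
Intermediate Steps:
$X{\left(G,z \right)} = 13 G z$
$C{\left(E \right)} = - \frac{E}{952}$ ($C{\left(E \right)} = E \left(- \frac{1}{952}\right) = - \frac{E}{952}$)
$w{\left(r \right)} = - 6 \sqrt{2} \sqrt{r}$ ($w{\left(r \right)} = - 6 \sqrt{r + r} = - 6 \sqrt{2 r} = - 6 \sqrt{2} \sqrt{r}$)
$\left(C{\left(-125 \right)} + w{\left(-1672 \right)}\right) + X{\left(O{\left(\frac{1}{-8},33 \right)},1076 \right)} = \left(\left(- \frac{1}{952}\right) \left(-125\right) - 6 \sqrt{2} \sqrt{-1672}\right) + 13 \cdot 33 \cdot 1076 = \left(\frac{125}{952} - 6 \sqrt{2} \cdot 2 i \sqrt{418}\right) + 461604 = \left(\frac{125}{952} - 24 i \sqrt{209}\right) + 461604 = \frac{439447133}{952} - 24 i \sqrt{209}$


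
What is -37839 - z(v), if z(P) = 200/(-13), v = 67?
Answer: -491707/13 ≈ -37824.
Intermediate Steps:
z(P) = -200/13 (z(P) = 200*(-1/13) = -200/13)
-37839 - z(v) = -37839 - 1*(-200/13) = -37839 + 200/13 = -491707/13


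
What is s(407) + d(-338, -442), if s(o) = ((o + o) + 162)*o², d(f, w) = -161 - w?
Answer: 161673705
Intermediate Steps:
s(o) = o²*(162 + 2*o) (s(o) = (2*o + 162)*o² = (162 + 2*o)*o² = o²*(162 + 2*o))
s(407) + d(-338, -442) = 2*407²*(81 + 407) + (-161 - 1*(-442)) = 2*165649*488 + (-161 + 442) = 161673424 + 281 = 161673705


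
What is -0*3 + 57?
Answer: 57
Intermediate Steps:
-0*3 + 57 = -136*0 + 57 = 0 + 57 = 57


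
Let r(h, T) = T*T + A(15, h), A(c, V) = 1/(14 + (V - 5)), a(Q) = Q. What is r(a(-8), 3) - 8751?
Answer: -8741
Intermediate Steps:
A(c, V) = 1/(9 + V) (A(c, V) = 1/(14 + (-5 + V)) = 1/(9 + V))
r(h, T) = T² + 1/(9 + h) (r(h, T) = T*T + 1/(9 + h) = T² + 1/(9 + h))
r(a(-8), 3) - 8751 = (1 + 3²*(9 - 8))/(9 - 8) - 8751 = (1 + 9*1)/1 - 8751 = 1*(1 + 9) - 8751 = 1*10 - 8751 = 10 - 8751 = -8741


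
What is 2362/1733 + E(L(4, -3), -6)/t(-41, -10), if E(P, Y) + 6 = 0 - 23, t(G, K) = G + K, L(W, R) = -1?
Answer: 170719/88383 ≈ 1.9316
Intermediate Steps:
E(P, Y) = -29 (E(P, Y) = -6 + (0 - 23) = -6 - 23 = -29)
2362/1733 + E(L(4, -3), -6)/t(-41, -10) = 2362/1733 - 29/(-41 - 10) = 2362*(1/1733) - 29/(-51) = 2362/1733 - 29*(-1/51) = 2362/1733 + 29/51 = 170719/88383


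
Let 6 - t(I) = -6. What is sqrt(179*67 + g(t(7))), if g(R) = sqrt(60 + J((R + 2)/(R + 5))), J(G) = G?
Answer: sqrt(3465977 + 17*sqrt(17578))/17 ≈ 109.55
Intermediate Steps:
t(I) = 12 (t(I) = 6 - 1*(-6) = 6 + 6 = 12)
g(R) = sqrt(60 + (2 + R)/(5 + R)) (g(R) = sqrt(60 + (R + 2)/(R + 5)) = sqrt(60 + (2 + R)/(5 + R)))
sqrt(179*67 + g(t(7))) = sqrt(179*67 + sqrt((302 + 61*12)/(5 + 12))) = sqrt(11993 + sqrt((302 + 732)/17)) = sqrt(11993 + sqrt((1/17)*1034)) = sqrt(11993 + sqrt(1034/17)) = sqrt(11993 + sqrt(17578)/17)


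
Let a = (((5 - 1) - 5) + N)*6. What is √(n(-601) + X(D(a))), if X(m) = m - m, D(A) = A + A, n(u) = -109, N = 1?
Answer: I*√109 ≈ 10.44*I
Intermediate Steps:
a = 0 (a = (((5 - 1) - 5) + 1)*6 = ((4 - 5) + 1)*6 = (-1 + 1)*6 = 0*6 = 0)
D(A) = 2*A
X(m) = 0
√(n(-601) + X(D(a))) = √(-109 + 0) = √(-109) = I*√109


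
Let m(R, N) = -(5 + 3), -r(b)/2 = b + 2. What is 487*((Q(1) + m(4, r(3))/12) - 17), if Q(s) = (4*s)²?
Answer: -2435/3 ≈ -811.67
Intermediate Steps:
r(b) = -4 - 2*b (r(b) = -2*(b + 2) = -2*(2 + b) = -4 - 2*b)
m(R, N) = -8 (m(R, N) = -1*8 = -8)
Q(s) = 16*s²
487*((Q(1) + m(4, r(3))/12) - 17) = 487*((16*1² - 8/12) - 17) = 487*((16*1 - 8*1/12) - 17) = 487*((16 - ⅔) - 17) = 487*(46/3 - 17) = 487*(-5/3) = -2435/3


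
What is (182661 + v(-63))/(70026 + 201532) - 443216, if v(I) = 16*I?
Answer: -120358668875/271558 ≈ -4.4322e+5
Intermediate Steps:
(182661 + v(-63))/(70026 + 201532) - 443216 = (182661 + 16*(-63))/(70026 + 201532) - 443216 = (182661 - 1008)/271558 - 443216 = 181653*(1/271558) - 443216 = 181653/271558 - 443216 = -120358668875/271558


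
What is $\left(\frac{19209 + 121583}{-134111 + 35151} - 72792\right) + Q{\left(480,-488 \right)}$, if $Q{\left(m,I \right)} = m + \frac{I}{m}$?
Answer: $- \frac{5367177691}{74220} \approx -72315.0$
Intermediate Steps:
$\left(\frac{19209 + 121583}{-134111 + 35151} - 72792\right) + Q{\left(480,-488 \right)} = \left(\frac{19209 + 121583}{-134111 + 35151} - 72792\right) + \left(480 - \frac{488}{480}\right) = \left(\frac{140792}{-98960} - 72792\right) + \left(480 - \frac{61}{60}\right) = \left(140792 \left(- \frac{1}{98960}\right) - 72792\right) + \left(480 - \frac{61}{60}\right) = \left(- \frac{17599}{12370} - 72792\right) + \frac{28739}{60} = - \frac{900454639}{12370} + \frac{28739}{60} = - \frac{5367177691}{74220}$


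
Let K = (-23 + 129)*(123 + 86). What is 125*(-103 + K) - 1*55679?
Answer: 2700696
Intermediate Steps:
K = 22154 (K = 106*209 = 22154)
125*(-103 + K) - 1*55679 = 125*(-103 + 22154) - 1*55679 = 125*22051 - 55679 = 2756375 - 55679 = 2700696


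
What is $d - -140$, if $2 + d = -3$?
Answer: $135$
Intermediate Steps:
$d = -5$ ($d = -2 - 3 = -5$)
$d - -140 = -5 - -140 = -5 + 140 = 135$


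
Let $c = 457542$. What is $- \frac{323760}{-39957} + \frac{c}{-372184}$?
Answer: $\frac{896634089}{130450492} \approx 6.8734$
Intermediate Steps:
$- \frac{323760}{-39957} + \frac{c}{-372184} = - \frac{323760}{-39957} + \frac{457542}{-372184} = \left(-323760\right) \left(- \frac{1}{39957}\right) + 457542 \left(- \frac{1}{372184}\right) = \frac{5680}{701} - \frac{228771}{186092} = \frac{896634089}{130450492}$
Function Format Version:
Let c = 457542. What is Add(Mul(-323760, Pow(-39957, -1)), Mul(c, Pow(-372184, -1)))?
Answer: Rational(896634089, 130450492) ≈ 6.8734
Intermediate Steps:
Add(Mul(-323760, Pow(-39957, -1)), Mul(c, Pow(-372184, -1))) = Add(Mul(-323760, Pow(-39957, -1)), Mul(457542, Pow(-372184, -1))) = Add(Mul(-323760, Rational(-1, 39957)), Mul(457542, Rational(-1, 372184))) = Add(Rational(5680, 701), Rational(-228771, 186092)) = Rational(896634089, 130450492)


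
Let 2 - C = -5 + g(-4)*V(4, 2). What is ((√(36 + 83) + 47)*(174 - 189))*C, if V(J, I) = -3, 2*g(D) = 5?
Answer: -20445/2 - 435*√119/2 ≈ -12595.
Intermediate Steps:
g(D) = 5/2 (g(D) = (½)*5 = 5/2)
C = 29/2 (C = 2 - (-5 + (5/2)*(-3)) = 2 - (-5 - 15/2) = 2 - 1*(-25/2) = 2 + 25/2 = 29/2 ≈ 14.500)
((√(36 + 83) + 47)*(174 - 189))*C = ((√(36 + 83) + 47)*(174 - 189))*(29/2) = ((√119 + 47)*(-15))*(29/2) = ((47 + √119)*(-15))*(29/2) = (-705 - 15*√119)*(29/2) = -20445/2 - 435*√119/2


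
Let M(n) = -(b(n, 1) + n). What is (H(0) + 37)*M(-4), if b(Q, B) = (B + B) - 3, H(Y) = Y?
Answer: 185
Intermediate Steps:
b(Q, B) = -3 + 2*B (b(Q, B) = 2*B - 3 = -3 + 2*B)
M(n) = 1 - n (M(n) = -((-3 + 2*1) + n) = -((-3 + 2) + n) = -(-1 + n) = 1 - n)
(H(0) + 37)*M(-4) = (0 + 37)*(1 - 1*(-4)) = 37*(1 + 4) = 37*5 = 185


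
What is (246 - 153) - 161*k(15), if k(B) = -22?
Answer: 3635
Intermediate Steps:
(246 - 153) - 161*k(15) = (246 - 153) - 161*(-22) = 93 + 3542 = 3635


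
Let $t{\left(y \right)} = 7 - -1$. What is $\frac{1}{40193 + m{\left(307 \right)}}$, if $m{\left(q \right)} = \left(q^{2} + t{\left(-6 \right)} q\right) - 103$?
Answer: $\frac{1}{136795} \approx 7.3102 \cdot 10^{-6}$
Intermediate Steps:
$t{\left(y \right)} = 8$ ($t{\left(y \right)} = 7 + 1 = 8$)
$m{\left(q \right)} = -103 + q^{2} + 8 q$ ($m{\left(q \right)} = \left(q^{2} + 8 q\right) - 103 = -103 + q^{2} + 8 q$)
$\frac{1}{40193 + m{\left(307 \right)}} = \frac{1}{40193 + \left(-103 + 307^{2} + 8 \cdot 307\right)} = \frac{1}{40193 + \left(-103 + 94249 + 2456\right)} = \frac{1}{40193 + 96602} = \frac{1}{136795}$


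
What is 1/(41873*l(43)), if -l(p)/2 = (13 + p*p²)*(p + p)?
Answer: -1/572715445120 ≈ -1.7461e-12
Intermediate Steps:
l(p) = -4*p*(13 + p³) (l(p) = -2*(13 + p*p²)*(p + p) = -2*(13 + p³)*2*p = -4*p*(13 + p³))
1/(41873*l(43)) = 1/(41873*((-4*43*(13 + 43³)))) = 1/(41873*((-4*43*(13 + 79507)))) = 1/(41873*((-4*43*79520))) = (1/41873)/(-13677440) = (1/41873)*(-1/13677440) = -1/572715445120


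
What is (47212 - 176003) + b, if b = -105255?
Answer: -234046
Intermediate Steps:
(47212 - 176003) + b = (47212 - 176003) - 105255 = -128791 - 105255 = -234046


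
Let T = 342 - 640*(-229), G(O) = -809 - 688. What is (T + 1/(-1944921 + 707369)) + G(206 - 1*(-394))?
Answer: 179946248559/1237552 ≈ 1.4541e+5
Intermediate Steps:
G(O) = -1497
T = 146902 (T = 342 + 146560 = 146902)
(T + 1/(-1944921 + 707369)) + G(206 - 1*(-394)) = (146902 + 1/(-1944921 + 707369)) - 1497 = (146902 + 1/(-1237552)) - 1497 = (146902 - 1/1237552) - 1497 = 181798863903/1237552 - 1497 = 179946248559/1237552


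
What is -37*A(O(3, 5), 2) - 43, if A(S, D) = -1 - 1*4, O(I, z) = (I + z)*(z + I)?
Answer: 142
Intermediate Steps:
O(I, z) = (I + z)**2 (O(I, z) = (I + z)*(I + z) = (I + z)**2)
A(S, D) = -5 (A(S, D) = -1 - 4 = -5)
-37*A(O(3, 5), 2) - 43 = -37*(-5) - 43 = 185 - 43 = 142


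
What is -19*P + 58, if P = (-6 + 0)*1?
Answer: 172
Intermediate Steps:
P = -6 (P = -6*1 = -6)
-19*P + 58 = -19*(-6) + 58 = 114 + 58 = 172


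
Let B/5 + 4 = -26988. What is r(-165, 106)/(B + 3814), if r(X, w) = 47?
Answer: -47/131146 ≈ -0.00035838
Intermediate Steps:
B = -134960 (B = -20 + 5*(-26988) = -20 - 134940 = -134960)
r(-165, 106)/(B + 3814) = 47/(-134960 + 3814) = 47/(-131146) = 47*(-1/131146) = -47/131146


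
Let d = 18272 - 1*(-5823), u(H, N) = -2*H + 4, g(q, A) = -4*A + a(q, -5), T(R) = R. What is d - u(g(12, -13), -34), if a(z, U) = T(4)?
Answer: 24203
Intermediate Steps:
a(z, U) = 4
g(q, A) = 4 - 4*A (g(q, A) = -4*A + 4 = 4 - 4*A)
u(H, N) = 4 - 2*H
d = 24095 (d = 18272 + 5823 = 24095)
d - u(g(12, -13), -34) = 24095 - (4 - 2*(4 - 4*(-13))) = 24095 - (4 - 2*(4 + 52)) = 24095 - (4 - 2*56) = 24095 - (4 - 112) = 24095 - 1*(-108) = 24095 + 108 = 24203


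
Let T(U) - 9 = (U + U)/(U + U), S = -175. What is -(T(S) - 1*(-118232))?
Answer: -118242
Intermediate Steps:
T(U) = 10 (T(U) = 9 + (U + U)/(U + U) = 9 + (2*U)/((2*U)) = 9 + (2*U)*(1/(2*U)) = 9 + 1 = 10)
-(T(S) - 1*(-118232)) = -(10 - 1*(-118232)) = -(10 + 118232) = -1*118242 = -118242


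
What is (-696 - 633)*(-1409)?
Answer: 1872561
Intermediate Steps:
(-696 - 633)*(-1409) = -1329*(-1409) = 1872561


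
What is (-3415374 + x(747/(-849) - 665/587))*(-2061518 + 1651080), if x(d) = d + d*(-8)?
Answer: 232867336532321624/166121 ≈ 1.4018e+12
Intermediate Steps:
x(d) = -7*d (x(d) = d - 8*d = -7*d)
(-3415374 + x(747/(-849) - 665/587))*(-2061518 + 1651080) = (-3415374 - 7*(747/(-849) - 665/587))*(-2061518 + 1651080) = (-3415374 - 7*(747*(-1/849) - 665*1/587))*(-410438) = (-3415374 - 7*(-249/283 - 665/587))*(-410438) = (-3415374 - 7*(-334358/166121))*(-410438) = (-3415374 + 2340506/166121)*(-410438) = -567363003748/166121*(-410438) = 232867336532321624/166121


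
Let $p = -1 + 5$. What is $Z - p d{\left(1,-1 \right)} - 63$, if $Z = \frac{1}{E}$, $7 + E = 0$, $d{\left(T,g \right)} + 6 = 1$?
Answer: $- \frac{461}{7} \approx -65.857$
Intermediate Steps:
$p = 4$
$d{\left(T,g \right)} = -5$ ($d{\left(T,g \right)} = -6 + 1 = -5$)
$E = -7$ ($E = -7 + 0 = -7$)
$Z = - \frac{1}{7}$ ($Z = \frac{1}{-7} = - \frac{1}{7} \approx -0.14286$)
$Z - p d{\left(1,-1 \right)} - 63 = - \frac{\left(-1\right) 4 \left(-5\right)}{7} - 63 = - \frac{\left(-4\right) \left(-5\right)}{7} - 63 = \left(- \frac{1}{7}\right) 20 - 63 = - \frac{20}{7} - 63 = - \frac{461}{7}$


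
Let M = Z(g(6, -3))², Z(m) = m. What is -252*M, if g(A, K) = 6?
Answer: -9072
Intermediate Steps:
M = 36 (M = 6² = 36)
-252*M = -252*36 = -9072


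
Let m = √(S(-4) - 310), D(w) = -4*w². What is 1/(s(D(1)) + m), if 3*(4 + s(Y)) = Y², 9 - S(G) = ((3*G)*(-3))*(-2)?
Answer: 12/2077 - 9*I*√229/2077 ≈ 0.0057776 - 0.065573*I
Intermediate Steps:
S(G) = 9 - 18*G (S(G) = 9 - (3*G)*(-3)*(-2) = 9 - (-9*G)*(-2) = 9 - 18*G)
m = I*√229 (m = √((9 - 18*(-4)) - 310) = √((9 + 72) - 310) = √(81 - 310) = √(-229) = I*√229 ≈ 15.133*I)
s(Y) = -4 + Y²/3
1/(s(D(1)) + m) = 1/((-4 + (-4*1²)²/3) + I*√229) = 1/((-4 + (-4*1)²/3) + I*√229) = 1/((-4 + (⅓)*(-4)²) + I*√229) = 1/((-4 + (⅓)*16) + I*√229) = 1/((-4 + 16/3) + I*√229) = 1/(4/3 + I*√229)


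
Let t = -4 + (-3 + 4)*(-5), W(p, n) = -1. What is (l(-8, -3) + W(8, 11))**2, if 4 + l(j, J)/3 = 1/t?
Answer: 1600/9 ≈ 177.78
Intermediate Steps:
t = -9 (t = -4 + 1*(-5) = -4 - 5 = -9)
l(j, J) = -37/3 (l(j, J) = -12 + 3/(-9) = -12 + 3*(-1/9) = -12 - 1/3 = -37/3)
(l(-8, -3) + W(8, 11))**2 = (-37/3 - 1)**2 = (-40/3)**2 = 1600/9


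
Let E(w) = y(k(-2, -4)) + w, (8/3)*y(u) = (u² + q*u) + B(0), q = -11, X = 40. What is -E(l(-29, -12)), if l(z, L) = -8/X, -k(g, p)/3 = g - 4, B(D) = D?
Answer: -941/20 ≈ -47.050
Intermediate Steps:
k(g, p) = 12 - 3*g (k(g, p) = -3*(g - 4) = -3*(-4 + g) = 12 - 3*g)
l(z, L) = -⅕ (l(z, L) = -8/40 = -8*1/40 = -⅕)
y(u) = -33*u/8 + 3*u²/8 (y(u) = 3*((u² - 11*u) + 0)/8 = 3*(u² - 11*u)/8 = -33*u/8 + 3*u²/8)
E(w) = 189/4 + w (E(w) = 3*(12 - 3*(-2))*(-11 + (12 - 3*(-2)))/8 + w = 3*(12 + 6)*(-11 + (12 + 6))/8 + w = (3/8)*18*(-11 + 18) + w = (3/8)*18*7 + w = 189/4 + w)
-E(l(-29, -12)) = -(189/4 - ⅕) = -1*941/20 = -941/20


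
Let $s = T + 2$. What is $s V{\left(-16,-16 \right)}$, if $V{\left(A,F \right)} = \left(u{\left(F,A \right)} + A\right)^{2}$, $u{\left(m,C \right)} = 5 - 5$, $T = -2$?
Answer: $0$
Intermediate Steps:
$u{\left(m,C \right)} = 0$ ($u{\left(m,C \right)} = 5 - 5 = 0$)
$V{\left(A,F \right)} = A^{2}$ ($V{\left(A,F \right)} = \left(0 + A\right)^{2} = A^{2}$)
$s = 0$ ($s = -2 + 2 = 0$)
$s V{\left(-16,-16 \right)} = 0 \left(-16\right)^{2} = 0 \cdot 256 = 0$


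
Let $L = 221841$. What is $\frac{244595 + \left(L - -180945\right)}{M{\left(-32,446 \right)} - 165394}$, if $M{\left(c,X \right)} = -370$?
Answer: $- \frac{647381}{165764} \approx -3.9054$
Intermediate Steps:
$\frac{244595 + \left(L - -180945\right)}{M{\left(-32,446 \right)} - 165394} = \frac{244595 + \left(221841 - -180945\right)}{-370 - 165394} = \frac{244595 + \left(221841 + 180945\right)}{-165764} = \left(244595 + 402786\right) \left(- \frac{1}{165764}\right) = 647381 \left(- \frac{1}{165764}\right) = - \frac{647381}{165764}$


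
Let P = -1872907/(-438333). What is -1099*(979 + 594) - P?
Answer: -757759964998/438333 ≈ -1.7287e+6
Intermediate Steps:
P = 1872907/438333 (P = -1872907*(-1/438333) = 1872907/438333 ≈ 4.2728)
-1099*(979 + 594) - P = -1099*(979 + 594) - 1*1872907/438333 = -1099*1573 - 1872907/438333 = -1728727 - 1872907/438333 = -757759964998/438333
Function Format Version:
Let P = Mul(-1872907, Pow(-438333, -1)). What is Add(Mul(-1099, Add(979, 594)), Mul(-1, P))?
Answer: Rational(-757759964998, 438333) ≈ -1.7287e+6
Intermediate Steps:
P = Rational(1872907, 438333) (P = Mul(-1872907, Rational(-1, 438333)) = Rational(1872907, 438333) ≈ 4.2728)
Add(Mul(-1099, Add(979, 594)), Mul(-1, P)) = Add(Mul(-1099, Add(979, 594)), Mul(-1, Rational(1872907, 438333))) = Add(Mul(-1099, 1573), Rational(-1872907, 438333)) = Add(-1728727, Rational(-1872907, 438333)) = Rational(-757759964998, 438333)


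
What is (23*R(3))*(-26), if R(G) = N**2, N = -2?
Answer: -2392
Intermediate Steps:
R(G) = 4 (R(G) = (-2)**2 = 4)
(23*R(3))*(-26) = (23*4)*(-26) = 92*(-26) = -2392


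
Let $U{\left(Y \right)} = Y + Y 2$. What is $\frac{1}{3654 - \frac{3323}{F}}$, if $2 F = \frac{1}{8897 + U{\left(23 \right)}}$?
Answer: $- \frac{1}{59584382} \approx -1.6783 \cdot 10^{-8}$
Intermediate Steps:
$U{\left(Y \right)} = 3 Y$ ($U{\left(Y \right)} = Y + 2 Y = 3 Y$)
$F = \frac{1}{17932}$ ($F = \frac{1}{2 \left(8897 + 3 \cdot 23\right)} = \frac{1}{2 \left(8897 + 69\right)} = \frac{1}{2 \cdot 8966} = \frac{1}{2} \cdot \frac{1}{8966} = \frac{1}{17932} \approx 5.5766 \cdot 10^{-5}$)
$\frac{1}{3654 - \frac{3323}{F}} = \frac{1}{3654 - 3323 \frac{1}{\frac{1}{17932}}} = \frac{1}{3654 - 59588036} = \frac{1}{-59584382} = - \frac{1}{59584382}$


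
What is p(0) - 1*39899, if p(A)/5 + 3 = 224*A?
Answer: -39914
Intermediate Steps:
p(A) = -15 + 1120*A (p(A) = -15 + 5*(224*A) = -15 + 1120*A)
p(0) - 1*39899 = (-15 + 1120*0) - 1*39899 = (-15 + 0) - 39899 = -15 - 39899 = -39914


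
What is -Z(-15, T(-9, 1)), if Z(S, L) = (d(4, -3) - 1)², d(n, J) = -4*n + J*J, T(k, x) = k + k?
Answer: -64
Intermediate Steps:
T(k, x) = 2*k
d(n, J) = J² - 4*n (d(n, J) = -4*n + J² = J² - 4*n)
Z(S, L) = 64 (Z(S, L) = (((-3)² - 4*4) - 1)² = ((9 - 16) - 1)² = (-7 - 1)² = (-8)² = 64)
-Z(-15, T(-9, 1)) = -1*64 = -64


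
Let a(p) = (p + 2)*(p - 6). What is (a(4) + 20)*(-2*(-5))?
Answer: 80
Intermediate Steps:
a(p) = (-6 + p)*(2 + p) (a(p) = (2 + p)*(-6 + p) = (-6 + p)*(2 + p))
(a(4) + 20)*(-2*(-5)) = ((-12 + 4**2 - 4*4) + 20)*(-2*(-5)) = ((-12 + 16 - 16) + 20)*10 = (-12 + 20)*10 = 8*10 = 80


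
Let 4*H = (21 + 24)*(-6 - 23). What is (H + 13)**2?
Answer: 1570009/16 ≈ 98126.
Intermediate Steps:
H = -1305/4 (H = ((21 + 24)*(-6 - 23))/4 = (45*(-29))/4 = (1/4)*(-1305) = -1305/4 ≈ -326.25)
(H + 13)**2 = (-1305/4 + 13)**2 = (-1253/4)**2 = 1570009/16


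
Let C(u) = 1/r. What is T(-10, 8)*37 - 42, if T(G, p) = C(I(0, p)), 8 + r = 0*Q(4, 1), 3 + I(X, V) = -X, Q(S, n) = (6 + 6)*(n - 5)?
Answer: -373/8 ≈ -46.625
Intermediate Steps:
Q(S, n) = -60 + 12*n (Q(S, n) = 12*(-5 + n) = -60 + 12*n)
I(X, V) = -3 - X
r = -8 (r = -8 + 0*(-60 + 12*1) = -8 + 0*(-60 + 12) = -8 + 0*(-48) = -8 + 0 = -8)
C(u) = -⅛ (C(u) = 1/(-8) = -⅛)
T(G, p) = -⅛
T(-10, 8)*37 - 42 = -⅛*37 - 42 = -37/8 - 42 = -373/8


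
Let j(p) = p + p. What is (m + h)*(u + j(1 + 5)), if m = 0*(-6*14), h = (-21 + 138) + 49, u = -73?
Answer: -10126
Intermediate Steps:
h = 166 (h = 117 + 49 = 166)
m = 0 (m = 0*(-84) = 0)
j(p) = 2*p
(m + h)*(u + j(1 + 5)) = (0 + 166)*(-73 + 2*(1 + 5)) = 166*(-73 + 2*6) = 166*(-73 + 12) = 166*(-61) = -10126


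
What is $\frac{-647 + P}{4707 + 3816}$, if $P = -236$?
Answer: $- \frac{883}{8523} \approx -0.1036$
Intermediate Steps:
$\frac{-647 + P}{4707 + 3816} = \frac{-647 - 236}{4707 + 3816} = - \frac{883}{8523}$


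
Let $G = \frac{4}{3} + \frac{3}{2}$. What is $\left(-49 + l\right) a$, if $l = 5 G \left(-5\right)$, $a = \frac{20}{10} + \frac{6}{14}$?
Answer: $- \frac{12223}{42} \approx -291.02$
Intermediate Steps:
$a = \frac{17}{7}$ ($a = 20 \cdot \frac{1}{10} + 6 \cdot \frac{1}{14} = 2 + \frac{3}{7} = \frac{17}{7} \approx 2.4286$)
$G = \frac{17}{6}$ ($G = 4 \cdot \frac{1}{3} + 3 \cdot \frac{1}{2} = \frac{4}{3} + \frac{3}{2} = \frac{17}{6} \approx 2.8333$)
$l = - \frac{425}{6}$ ($l = 5 \cdot \frac{17}{6} \left(-5\right) = \frac{85}{6} \left(-5\right) = - \frac{425}{6} \approx -70.833$)
$\left(-49 + l\right) a = \left(-49 - \frac{425}{6}\right) \frac{17}{7} = \left(- \frac{719}{6}\right) \frac{17}{7} = - \frac{12223}{42}$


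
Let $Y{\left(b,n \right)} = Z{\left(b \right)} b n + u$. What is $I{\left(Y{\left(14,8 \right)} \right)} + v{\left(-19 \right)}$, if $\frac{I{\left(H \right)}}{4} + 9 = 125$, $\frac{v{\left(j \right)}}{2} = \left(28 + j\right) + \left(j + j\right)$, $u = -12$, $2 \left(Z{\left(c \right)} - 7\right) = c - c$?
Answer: $406$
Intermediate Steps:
$Z{\left(c \right)} = 7$ ($Z{\left(c \right)} = 7 + \frac{c - c}{2} = 7 + \frac{1}{2} \cdot 0 = 7 + 0 = 7$)
$v{\left(j \right)} = 56 + 6 j$ ($v{\left(j \right)} = 2 \left(\left(28 + j\right) + \left(j + j\right)\right) = 2 \left(\left(28 + j\right) + 2 j\right) = 2 \left(28 + 3 j\right) = 56 + 6 j$)
$Y{\left(b,n \right)} = -12 + 7 b n$ ($Y{\left(b,n \right)} = 7 b n - 12 = -12 + 7 b n$)
$I{\left(H \right)} = 464$ ($I{\left(H \right)} = -36 + 4 \cdot 125 = -36 + 500 = 464$)
$I{\left(Y{\left(14,8 \right)} \right)} + v{\left(-19 \right)} = 464 + \left(56 + 6 \left(-19\right)\right) = 464 + \left(56 - 114\right) = 464 - 58 = 406$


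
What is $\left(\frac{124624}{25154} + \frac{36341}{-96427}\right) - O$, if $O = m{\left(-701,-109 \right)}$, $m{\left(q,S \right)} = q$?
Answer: $\frac{855697926146}{1212762379} \approx 705.58$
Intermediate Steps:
$O = -701$
$\left(\frac{124624}{25154} + \frac{36341}{-96427}\right) - O = \left(\frac{124624}{25154} + \frac{36341}{-96427}\right) - -701 = \left(124624 \cdot \frac{1}{25154} + 36341 \left(- \frac{1}{96427}\right)\right) + 701 = \left(\frac{62312}{12577} - \frac{36341}{96427}\right) + 701 = \frac{5551498467}{1212762379} + 701 = \frac{855697926146}{1212762379}$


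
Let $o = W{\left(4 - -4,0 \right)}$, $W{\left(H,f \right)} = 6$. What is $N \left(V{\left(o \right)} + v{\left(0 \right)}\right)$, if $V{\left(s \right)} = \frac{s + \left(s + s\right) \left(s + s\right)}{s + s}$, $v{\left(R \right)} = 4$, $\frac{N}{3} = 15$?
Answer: $\frac{1485}{2} \approx 742.5$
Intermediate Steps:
$N = 45$ ($N = 3 \cdot 15 = 45$)
$o = 6$
$V{\left(s \right)} = \frac{s + 4 s^{2}}{2 s}$ ($V{\left(s \right)} = \frac{s + 2 s 2 s}{2 s} = \left(s + 4 s^{2}\right) \frac{1}{2 s} = \frac{s + 4 s^{2}}{2 s}$)
$N \left(V{\left(o \right)} + v{\left(0 \right)}\right) = 45 \left(\left(\frac{1}{2} + 2 \cdot 6\right) + 4\right) = 45 \left(\left(\frac{1}{2} + 12\right) + 4\right) = 45 \left(\frac{25}{2} + 4\right) = 45 \cdot \frac{33}{2} = \frac{1485}{2}$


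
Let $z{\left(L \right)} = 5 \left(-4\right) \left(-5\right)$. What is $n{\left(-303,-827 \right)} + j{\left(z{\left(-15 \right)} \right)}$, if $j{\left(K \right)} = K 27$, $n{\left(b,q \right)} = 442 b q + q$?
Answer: $110758675$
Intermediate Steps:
$n{\left(b,q \right)} = q + 442 b q$ ($n{\left(b,q \right)} = 442 b q + q = q + 442 b q$)
$z{\left(L \right)} = 100$ ($z{\left(L \right)} = \left(-20\right) \left(-5\right) = 100$)
$j{\left(K \right)} = 27 K$
$n{\left(-303,-827 \right)} + j{\left(z{\left(-15 \right)} \right)} = - 827 \left(1 + 442 \left(-303\right)\right) + 27 \cdot 100 = - 827 \left(1 - 133926\right) + 2700 = \left(-827\right) \left(-133925\right) + 2700 = 110755975 + 2700 = 110758675$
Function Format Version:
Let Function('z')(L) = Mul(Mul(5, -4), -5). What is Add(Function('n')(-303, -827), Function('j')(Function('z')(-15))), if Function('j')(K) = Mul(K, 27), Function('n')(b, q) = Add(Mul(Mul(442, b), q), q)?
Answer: 110758675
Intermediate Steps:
Function('n')(b, q) = Add(q, Mul(442, b, q)) (Function('n')(b, q) = Add(Mul(442, b, q), q) = Add(q, Mul(442, b, q)))
Function('z')(L) = 100 (Function('z')(L) = Mul(-20, -5) = 100)
Function('j')(K) = Mul(27, K)
Add(Function('n')(-303, -827), Function('j')(Function('z')(-15))) = Add(Mul(-827, Add(1, Mul(442, -303))), Mul(27, 100)) = Add(Mul(-827, Add(1, -133926)), 2700) = Add(Mul(-827, -133925), 2700) = Add(110755975, 2700) = 110758675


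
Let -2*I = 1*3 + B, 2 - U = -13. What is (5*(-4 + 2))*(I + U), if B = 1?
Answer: -130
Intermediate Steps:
U = 15 (U = 2 - 1*(-13) = 2 + 13 = 15)
I = -2 (I = -(1*3 + 1)/2 = -(3 + 1)/2 = -½*4 = -2)
(5*(-4 + 2))*(I + U) = (5*(-4 + 2))*(-2 + 15) = (5*(-2))*13 = -10*13 = -130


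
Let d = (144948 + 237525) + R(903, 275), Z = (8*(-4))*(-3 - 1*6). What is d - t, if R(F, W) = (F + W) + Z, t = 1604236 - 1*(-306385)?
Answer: -1526682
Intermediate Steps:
Z = 288 (Z = -32*(-3 - 6) = -32*(-9) = 288)
t = 1910621 (t = 1604236 + 306385 = 1910621)
R(F, W) = 288 + F + W (R(F, W) = (F + W) + 288 = 288 + F + W)
d = 383939 (d = (144948 + 237525) + (288 + 903 + 275) = 382473 + 1466 = 383939)
d - t = 383939 - 1*1910621 = 383939 - 1910621 = -1526682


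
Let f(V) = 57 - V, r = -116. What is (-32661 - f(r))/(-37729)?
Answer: 32834/37729 ≈ 0.87026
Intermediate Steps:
(-32661 - f(r))/(-37729) = (-32661 - (57 - 1*(-116)))/(-37729) = (-32661 - (57 + 116))*(-1/37729) = (-32661 - 1*173)*(-1/37729) = (-32661 - 173)*(-1/37729) = -32834*(-1/37729) = 32834/37729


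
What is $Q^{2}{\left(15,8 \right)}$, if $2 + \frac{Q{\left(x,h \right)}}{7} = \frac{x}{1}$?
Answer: $8281$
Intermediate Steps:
$Q{\left(x,h \right)} = -14 + 7 x$ ($Q{\left(x,h \right)} = -14 + 7 \frac{x}{1} = -14 + 7 x 1 = -14 + 7 x$)
$Q^{2}{\left(15,8 \right)} = \left(-14 + 7 \cdot 15\right)^{2} = \left(-14 + 105\right)^{2} = 91^{2} = 8281$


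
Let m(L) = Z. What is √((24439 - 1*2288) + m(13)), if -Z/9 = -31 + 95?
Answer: 5*√863 ≈ 146.88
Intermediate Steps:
Z = -576 (Z = -9*(-31 + 95) = -9*64 = -576)
m(L) = -576
√((24439 - 1*2288) + m(13)) = √((24439 - 1*2288) - 576) = √((24439 - 2288) - 576) = √(22151 - 576) = √21575 = 5*√863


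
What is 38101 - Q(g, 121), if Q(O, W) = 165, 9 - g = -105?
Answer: 37936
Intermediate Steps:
g = 114 (g = 9 - 1*(-105) = 9 + 105 = 114)
38101 - Q(g, 121) = 38101 - 1*165 = 38101 - 165 = 37936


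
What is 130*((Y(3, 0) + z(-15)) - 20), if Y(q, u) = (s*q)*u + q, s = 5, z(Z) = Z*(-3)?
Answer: 3640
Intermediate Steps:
z(Z) = -3*Z
Y(q, u) = q + 5*q*u (Y(q, u) = (5*q)*u + q = 5*q*u + q = q + 5*q*u)
130*((Y(3, 0) + z(-15)) - 20) = 130*((3*(1 + 5*0) - 3*(-15)) - 20) = 130*((3*(1 + 0) + 45) - 20) = 130*((3*1 + 45) - 20) = 130*((3 + 45) - 20) = 130*(48 - 20) = 130*28 = 3640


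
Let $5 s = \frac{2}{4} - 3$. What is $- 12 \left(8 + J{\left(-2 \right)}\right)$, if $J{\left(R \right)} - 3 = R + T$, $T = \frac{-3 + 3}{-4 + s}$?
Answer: $-108$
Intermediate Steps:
$s = - \frac{1}{2}$ ($s = \frac{\frac{2}{4} - 3}{5} = \frac{2 \cdot \frac{1}{4} - 3}{5} = \frac{\frac{1}{2} - 3}{5} = \frac{1}{5} \left(- \frac{5}{2}\right) = - \frac{1}{2} \approx -0.5$)
$T = 0$ ($T = \frac{-3 + 3}{-4 - \frac{1}{2}} = \frac{0}{- \frac{9}{2}} = 0 \left(- \frac{2}{9}\right) = 0$)
$J{\left(R \right)} = 3 + R$ ($J{\left(R \right)} = 3 + \left(R + 0\right) = 3 + R$)
$- 12 \left(8 + J{\left(-2 \right)}\right) = - 12 \left(8 + \left(3 - 2\right)\right) = - 12 \left(8 + 1\right) = \left(-12\right) 9 = -108$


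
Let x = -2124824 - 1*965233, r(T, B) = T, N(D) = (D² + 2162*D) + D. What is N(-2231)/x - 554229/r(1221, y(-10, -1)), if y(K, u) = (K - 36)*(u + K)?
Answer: -570928145507/1257653199 ≈ -453.96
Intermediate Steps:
y(K, u) = (-36 + K)*(K + u)
N(D) = D² + 2163*D
x = -3090057 (x = -2124824 - 965233 = -3090057)
N(-2231)/x - 554229/r(1221, y(-10, -1)) = -2231*(2163 - 2231)/(-3090057) - 554229/1221 = -2231*(-68)*(-1/3090057) - 554229*1/1221 = 151708*(-1/3090057) - 184743/407 = -151708/3090057 - 184743/407 = -570928145507/1257653199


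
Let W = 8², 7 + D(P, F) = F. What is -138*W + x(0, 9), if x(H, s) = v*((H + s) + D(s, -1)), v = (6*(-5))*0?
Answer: -8832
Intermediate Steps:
D(P, F) = -7 + F
W = 64
v = 0 (v = -30*0 = 0)
x(H, s) = 0 (x(H, s) = 0*((H + s) + (-7 - 1)) = 0*((H + s) - 8) = 0*(-8 + H + s) = 0)
-138*W + x(0, 9) = -138*64 + 0 = -8832 + 0 = -8832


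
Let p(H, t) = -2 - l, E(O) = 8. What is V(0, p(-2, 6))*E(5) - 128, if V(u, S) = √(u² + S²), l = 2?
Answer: -96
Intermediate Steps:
p(H, t) = -4 (p(H, t) = -2 - 1*2 = -2 - 2 = -4)
V(u, S) = √(S² + u²)
V(0, p(-2, 6))*E(5) - 128 = √((-4)² + 0²)*8 - 128 = √(16 + 0)*8 - 128 = √16*8 - 128 = 4*8 - 128 = 32 - 128 = -96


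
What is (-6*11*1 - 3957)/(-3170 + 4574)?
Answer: -149/52 ≈ -2.8654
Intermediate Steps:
(-6*11*1 - 3957)/(-3170 + 4574) = (-66*1 - 3957)/1404 = (-66 - 3957)*(1/1404) = -4023*1/1404 = -149/52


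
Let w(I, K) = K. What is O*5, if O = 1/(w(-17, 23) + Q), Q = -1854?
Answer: -5/1831 ≈ -0.0027307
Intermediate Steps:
O = -1/1831 (O = 1/(23 - 1854) = 1/(-1831) = -1/1831 ≈ -0.00054615)
O*5 = -1/1831*5 = -5/1831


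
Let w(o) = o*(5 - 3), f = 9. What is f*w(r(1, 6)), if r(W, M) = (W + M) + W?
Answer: 144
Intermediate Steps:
r(W, M) = M + 2*W (r(W, M) = (M + W) + W = M + 2*W)
w(o) = 2*o (w(o) = o*2 = 2*o)
f*w(r(1, 6)) = 9*(2*(6 + 2*1)) = 9*(2*(6 + 2)) = 9*(2*8) = 9*16 = 144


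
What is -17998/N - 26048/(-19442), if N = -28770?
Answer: 274829519/139836585 ≈ 1.9654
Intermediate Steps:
-17998/N - 26048/(-19442) = -17998/(-28770) - 26048/(-19442) = -17998*(-1/28770) - 26048*(-1/19442) = 8999/14385 + 13024/9721 = 274829519/139836585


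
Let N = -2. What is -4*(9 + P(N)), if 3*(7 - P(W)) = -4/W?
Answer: -184/3 ≈ -61.333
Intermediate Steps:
P(W) = 7 + 4/(3*W) (P(W) = 7 - (-4)/(3*W) = 7 + 4/(3*W))
-4*(9 + P(N)) = -4*(9 + (7 + (4/3)/(-2))) = -4*(9 + (7 + (4/3)*(-1/2))) = -4*(9 + (7 - 2/3)) = -4*(9 + 19/3) = -4*46/3 = -184/3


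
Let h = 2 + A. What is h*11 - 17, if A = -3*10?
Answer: -325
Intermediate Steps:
A = -30
h = -28 (h = 2 - 30 = -28)
h*11 - 17 = -28*11 - 17 = -308 - 17 = -325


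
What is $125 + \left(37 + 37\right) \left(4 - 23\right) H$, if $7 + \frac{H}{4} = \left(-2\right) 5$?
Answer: $95733$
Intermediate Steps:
$H = -68$ ($H = -28 + 4 \left(\left(-2\right) 5\right) = -28 + 4 \left(-10\right) = -28 - 40 = -68$)
$125 + \left(37 + 37\right) \left(4 - 23\right) H = 125 + \left(37 + 37\right) \left(4 - 23\right) \left(-68\right) = 125 + 74 \left(-19\right) \left(-68\right) = 125 - -95608 = 125 + 95608 = 95733$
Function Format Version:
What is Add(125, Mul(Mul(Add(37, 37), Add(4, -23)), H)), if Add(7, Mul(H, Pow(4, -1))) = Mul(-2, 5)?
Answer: 95733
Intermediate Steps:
H = -68 (H = Add(-28, Mul(4, Mul(-2, 5))) = Add(-28, Mul(4, -10)) = Add(-28, -40) = -68)
Add(125, Mul(Mul(Add(37, 37), Add(4, -23)), H)) = Add(125, Mul(Mul(Add(37, 37), Add(4, -23)), -68)) = Add(125, Mul(Mul(74, -19), -68)) = Add(125, Mul(-1406, -68)) = Add(125, 95608) = 95733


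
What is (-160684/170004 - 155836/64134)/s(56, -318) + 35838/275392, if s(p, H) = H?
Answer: 1399897607238869/9946142437454496 ≈ 0.14075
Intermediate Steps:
(-160684/170004 - 155836/64134)/s(56, -318) + 35838/275392 = (-160684/170004 - 155836/64134)/(-318) + 35838/275392 = (-160684*1/170004 - 155836*1/64134)*(-1/318) + 35838*(1/275392) = (-40171/42501 - 77918/32067)*(-1/318) + 17919/137696 = -1533252125/454293189*(-1/318) + 17919/137696 = 1533252125/144465234102 + 17919/137696 = 1399897607238869/9946142437454496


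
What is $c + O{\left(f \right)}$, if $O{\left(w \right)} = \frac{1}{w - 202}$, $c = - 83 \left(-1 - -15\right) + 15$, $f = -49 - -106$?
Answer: $- \frac{166316}{145} \approx -1147.0$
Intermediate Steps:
$f = 57$ ($f = -49 + 106 = 57$)
$c = -1147$ ($c = - 83 \left(-1 + 15\right) + 15 = \left(-83\right) 14 + 15 = -1162 + 15 = -1147$)
$O{\left(w \right)} = \frac{1}{-202 + w}$
$c + O{\left(f \right)} = -1147 + \frac{1}{-202 + 57} = -1147 + \frac{1}{-145} = -1147 - \frac{1}{145} = - \frac{166316}{145}$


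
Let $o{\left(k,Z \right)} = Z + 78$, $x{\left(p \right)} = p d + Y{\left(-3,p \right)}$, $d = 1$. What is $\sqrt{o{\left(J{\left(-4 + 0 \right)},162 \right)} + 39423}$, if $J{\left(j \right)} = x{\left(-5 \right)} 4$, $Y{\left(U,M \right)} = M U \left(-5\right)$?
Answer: $3 \sqrt{4407} \approx 199.16$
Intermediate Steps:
$Y{\left(U,M \right)} = - 5 M U$
$x{\left(p \right)} = 16 p$ ($x{\left(p \right)} = p 1 - 5 p \left(-3\right) = p + 15 p = 16 p$)
$J{\left(j \right)} = -320$ ($J{\left(j \right)} = 16 \left(-5\right) 4 = \left(-80\right) 4 = -320$)
$o{\left(k,Z \right)} = 78 + Z$
$\sqrt{o{\left(J{\left(-4 + 0 \right)},162 \right)} + 39423} = \sqrt{\left(78 + 162\right) + 39423} = \sqrt{240 + 39423} = \sqrt{39663} = 3 \sqrt{4407}$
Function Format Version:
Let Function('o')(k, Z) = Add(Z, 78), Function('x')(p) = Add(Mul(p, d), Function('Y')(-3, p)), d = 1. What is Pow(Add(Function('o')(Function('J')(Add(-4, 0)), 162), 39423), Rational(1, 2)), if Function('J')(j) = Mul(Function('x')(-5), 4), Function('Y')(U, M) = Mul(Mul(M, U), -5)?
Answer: Mul(3, Pow(4407, Rational(1, 2))) ≈ 199.16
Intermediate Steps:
Function('Y')(U, M) = Mul(-5, M, U)
Function('x')(p) = Mul(16, p) (Function('x')(p) = Add(Mul(p, 1), Mul(-5, p, -3)) = Add(p, Mul(15, p)) = Mul(16, p))
Function('J')(j) = -320 (Function('J')(j) = Mul(Mul(16, -5), 4) = Mul(-80, 4) = -320)
Function('o')(k, Z) = Add(78, Z)
Pow(Add(Function('o')(Function('J')(Add(-4, 0)), 162), 39423), Rational(1, 2)) = Pow(Add(Add(78, 162), 39423), Rational(1, 2)) = Pow(Add(240, 39423), Rational(1, 2)) = Pow(39663, Rational(1, 2)) = Mul(3, Pow(4407, Rational(1, 2)))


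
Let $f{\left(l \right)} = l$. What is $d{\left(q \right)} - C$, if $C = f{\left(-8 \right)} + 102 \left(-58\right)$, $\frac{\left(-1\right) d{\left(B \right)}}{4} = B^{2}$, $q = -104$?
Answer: $-37340$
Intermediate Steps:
$d{\left(B \right)} = - 4 B^{2}$
$C = -5924$ ($C = -8 + 102 \left(-58\right) = -8 - 5916 = -5924$)
$d{\left(q \right)} - C = - 4 \left(-104\right)^{2} - -5924 = \left(-4\right) 10816 + 5924 = -43264 + 5924 = -37340$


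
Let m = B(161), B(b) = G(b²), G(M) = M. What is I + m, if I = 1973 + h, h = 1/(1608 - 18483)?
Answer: 470711249/16875 ≈ 27894.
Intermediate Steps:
B(b) = b²
h = -1/16875 (h = 1/(-16875) = -1/16875 ≈ -5.9259e-5)
m = 25921 (m = 161² = 25921)
I = 33294374/16875 (I = 1973 - 1/16875 = 33294374/16875 ≈ 1973.0)
I + m = 33294374/16875 + 25921 = 470711249/16875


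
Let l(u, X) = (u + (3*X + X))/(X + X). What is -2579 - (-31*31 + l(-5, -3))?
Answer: -9725/6 ≈ -1620.8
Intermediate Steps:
l(u, X) = (u + 4*X)/(2*X) (l(u, X) = (u + 4*X)/((2*X)) = (u + 4*X)*(1/(2*X)) = (u + 4*X)/(2*X))
-2579 - (-31*31 + l(-5, -3)) = -2579 - (-31*31 + (2 + (½)*(-5)/(-3))) = -2579 - (-961 + (2 + (½)*(-5)*(-⅓))) = -2579 - (-961 + (2 + ⅚)) = -2579 - (-961 + 17/6) = -2579 - 1*(-5749/6) = -2579 + 5749/6 = -9725/6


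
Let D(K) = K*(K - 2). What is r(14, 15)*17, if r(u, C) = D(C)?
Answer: 3315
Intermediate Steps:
D(K) = K*(-2 + K)
r(u, C) = C*(-2 + C)
r(14, 15)*17 = (15*(-2 + 15))*17 = (15*13)*17 = 195*17 = 3315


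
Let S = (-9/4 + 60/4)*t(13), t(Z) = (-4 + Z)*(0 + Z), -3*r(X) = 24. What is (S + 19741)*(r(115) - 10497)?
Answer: -892200155/4 ≈ -2.2305e+8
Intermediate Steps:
r(X) = -8 (r(X) = -1/3*24 = -8)
t(Z) = Z*(-4 + Z) (t(Z) = (-4 + Z)*Z = Z*(-4 + Z))
S = 5967/4 (S = (-9/4 + 60/4)*(13*(-4 + 13)) = (-9*1/4 + 60*(1/4))*(13*9) = (-9/4 + 15)*117 = (51/4)*117 = 5967/4 ≈ 1491.8)
(S + 19741)*(r(115) - 10497) = (5967/4 + 19741)*(-8 - 10497) = (84931/4)*(-10505) = -892200155/4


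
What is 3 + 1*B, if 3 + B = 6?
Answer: 6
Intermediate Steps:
B = 3 (B = -3 + 6 = 3)
3 + 1*B = 3 + 1*3 = 3 + 3 = 6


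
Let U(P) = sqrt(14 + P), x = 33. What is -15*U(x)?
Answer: -15*sqrt(47) ≈ -102.83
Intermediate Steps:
-15*U(x) = -15*sqrt(14 + 33) = -15*sqrt(47)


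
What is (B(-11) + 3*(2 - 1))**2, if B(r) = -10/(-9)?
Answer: 1369/81 ≈ 16.901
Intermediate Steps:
B(r) = 10/9 (B(r) = -10*(-1)/9 = -1*(-10/9) = 10/9)
(B(-11) + 3*(2 - 1))**2 = (10/9 + 3*(2 - 1))**2 = (10/9 + 3*1)**2 = (10/9 + 3)**2 = (37/9)**2 = 1369/81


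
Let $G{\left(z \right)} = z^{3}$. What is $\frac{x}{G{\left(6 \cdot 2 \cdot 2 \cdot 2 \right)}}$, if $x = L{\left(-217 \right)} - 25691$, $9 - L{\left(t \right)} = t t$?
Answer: $- \frac{24257}{36864} \approx -0.65801$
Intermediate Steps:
$L{\left(t \right)} = 9 - t^{2}$ ($L{\left(t \right)} = 9 - t t = 9 - t^{2}$)
$x = -72771$ ($x = \left(9 - \left(-217\right)^{2}\right) - 25691 = \left(9 - 47089\right) - 25691 = -47080 - 25691 = -72771$)
$\frac{x}{G{\left(6 \cdot 2 \cdot 2 \cdot 2 \right)}} = - \frac{72771}{\left(6 \cdot 2 \cdot 2 \cdot 2\right)^{3}} = - \frac{72771}{\left(6 \cdot 4 \cdot 2\right)^{3}} = - \frac{72771}{\left(6 \cdot 8\right)^{3}} = - \frac{72771}{48^{3}} = - \frac{72771}{110592} = \left(-72771\right) \frac{1}{110592} = - \frac{24257}{36864}$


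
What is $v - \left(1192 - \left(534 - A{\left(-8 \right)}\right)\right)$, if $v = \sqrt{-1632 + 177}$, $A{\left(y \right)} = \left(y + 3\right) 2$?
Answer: $-648 + i \sqrt{1455} \approx -648.0 + 38.144 i$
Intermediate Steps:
$A{\left(y \right)} = 6 + 2 y$ ($A{\left(y \right)} = \left(3 + y\right) 2 = 6 + 2 y$)
$v = i \sqrt{1455}$ ($v = \sqrt{-1455} = i \sqrt{1455} \approx 38.144 i$)
$v - \left(1192 - \left(534 - A{\left(-8 \right)}\right)\right) = i \sqrt{1455} - \left(1192 - \left(534 - \left(6 + 2 \left(-8\right)\right)\right)\right) = i \sqrt{1455} - \left(1192 - \left(534 - \left(6 - 16\right)\right)\right) = i \sqrt{1455} - \left(1192 - \left(534 - -10\right)\right) = i \sqrt{1455} - \left(1192 - \left(534 + 10\right)\right) = i \sqrt{1455} - \left(1192 - 544\right) = i \sqrt{1455} - 648 = -648 + i \sqrt{1455}$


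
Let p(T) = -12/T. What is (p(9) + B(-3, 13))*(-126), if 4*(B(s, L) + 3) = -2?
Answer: 609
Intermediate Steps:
B(s, L) = -7/2 (B(s, L) = -3 + (1/4)*(-2) = -3 - 1/2 = -7/2)
(p(9) + B(-3, 13))*(-126) = (-12/9 - 7/2)*(-126) = (-12*1/9 - 7/2)*(-126) = (-4/3 - 7/2)*(-126) = -29/6*(-126) = 609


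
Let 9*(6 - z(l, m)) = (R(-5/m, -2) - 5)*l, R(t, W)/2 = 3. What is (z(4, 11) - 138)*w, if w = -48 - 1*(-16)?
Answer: 38144/9 ≈ 4238.2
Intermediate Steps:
R(t, W) = 6 (R(t, W) = 2*3 = 6)
z(l, m) = 6 - l/9 (z(l, m) = 6 - (6 - 5)*l/9 = 6 - l/9)
w = -32 (w = -48 + 16 = -32)
(z(4, 11) - 138)*w = ((6 - ⅑*4) - 138)*(-32) = ((6 - 4/9) - 138)*(-32) = (50/9 - 138)*(-32) = -1192/9*(-32) = 38144/9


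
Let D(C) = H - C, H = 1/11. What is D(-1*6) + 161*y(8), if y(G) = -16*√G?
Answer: 67/11 - 5152*√2 ≈ -7279.9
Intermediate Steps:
H = 1/11 ≈ 0.090909
D(C) = 1/11 - C
D(-1*6) + 161*y(8) = (1/11 - (-1)*6) + 161*(-32*√2) = (1/11 - 1*(-6)) + 161*(-32*√2) = (1/11 + 6) + 161*(-32*√2) = 67/11 - 5152*√2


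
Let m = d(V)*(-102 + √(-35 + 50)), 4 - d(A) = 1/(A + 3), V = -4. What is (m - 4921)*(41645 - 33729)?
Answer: -42991796 + 39580*√15 ≈ -4.2839e+7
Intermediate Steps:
d(A) = 4 - 1/(3 + A) (d(A) = 4 - 1/(A + 3) = 4 - 1/(3 + A))
m = -510 + 5*√15 (m = ((11 + 4*(-4))/(3 - 4))*(-102 + √(-35 + 50)) = ((11 - 16)/(-1))*(-102 + √15) = (-1*(-5))*(-102 + √15) = 5*(-102 + √15) = -510 + 5*√15 ≈ -490.64)
(m - 4921)*(41645 - 33729) = ((-510 + 5*√15) - 4921)*(41645 - 33729) = (-5431 + 5*√15)*7916 = -42991796 + 39580*√15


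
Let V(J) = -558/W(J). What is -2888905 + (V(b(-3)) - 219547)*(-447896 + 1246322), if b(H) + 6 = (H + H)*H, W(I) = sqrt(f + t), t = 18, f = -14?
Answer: -175517682781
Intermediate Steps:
W(I) = 2 (W(I) = sqrt(-14 + 18) = sqrt(4) = 2)
b(H) = -6 + 2*H**2 (b(H) = -6 + (H + H)*H = -6 + (2*H)*H = -6 + 2*H**2)
V(J) = -279 (V(J) = -558/2 = -558*1/2 = -279)
-2888905 + (V(b(-3)) - 219547)*(-447896 + 1246322) = -2888905 + (-279 - 219547)*(-447896 + 1246322) = -2888905 - 219826*798426 = -2888905 - 175514793876 = -175517682781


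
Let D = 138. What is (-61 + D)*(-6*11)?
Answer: -5082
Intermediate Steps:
(-61 + D)*(-6*11) = (-61 + 138)*(-6*11) = 77*(-66) = -5082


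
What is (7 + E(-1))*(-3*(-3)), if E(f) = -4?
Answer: 27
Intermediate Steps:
(7 + E(-1))*(-3*(-3)) = (7 - 4)*(-3*(-3)) = 3*9 = 27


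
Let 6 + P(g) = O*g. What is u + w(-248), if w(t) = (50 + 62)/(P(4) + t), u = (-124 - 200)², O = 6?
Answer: 12072184/115 ≈ 1.0498e+5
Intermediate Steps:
u = 104976 (u = (-324)² = 104976)
P(g) = -6 + 6*g
w(t) = 112/(18 + t) (w(t) = (50 + 62)/((-6 + 6*4) + t) = 112/((-6 + 24) + t) = 112/(18 + t))
u + w(-248) = 104976 + 112/(18 - 248) = 104976 + 112/(-230) = 104976 + 112*(-1/230) = 104976 - 56/115 = 12072184/115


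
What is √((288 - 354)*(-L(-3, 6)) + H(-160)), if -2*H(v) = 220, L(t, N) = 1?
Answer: 2*I*√11 ≈ 6.6332*I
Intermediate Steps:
H(v) = -110 (H(v) = -½*220 = -110)
√((288 - 354)*(-L(-3, 6)) + H(-160)) = √((288 - 354)*(-1*1) - 110) = √(-66*(-1) - 110) = √(66 - 110) = √(-44) = 2*I*√11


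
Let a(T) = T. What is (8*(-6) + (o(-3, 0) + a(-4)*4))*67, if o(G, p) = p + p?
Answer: -4288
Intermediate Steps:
o(G, p) = 2*p
(8*(-6) + (o(-3, 0) + a(-4)*4))*67 = (8*(-6) + (2*0 - 4*4))*67 = (-48 + (0 - 16))*67 = (-48 - 16)*67 = -64*67 = -4288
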